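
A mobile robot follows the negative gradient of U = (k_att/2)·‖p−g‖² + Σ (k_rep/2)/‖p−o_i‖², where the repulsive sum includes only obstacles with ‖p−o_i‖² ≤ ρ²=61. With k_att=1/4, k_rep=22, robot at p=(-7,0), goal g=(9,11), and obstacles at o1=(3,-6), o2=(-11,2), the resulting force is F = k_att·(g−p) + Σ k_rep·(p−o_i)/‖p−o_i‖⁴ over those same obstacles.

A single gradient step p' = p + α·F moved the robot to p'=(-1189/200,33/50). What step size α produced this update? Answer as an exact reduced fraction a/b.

F_att = 1/4·(g−p) = 1/4·(16,11) = (4.0000,2.7500)
o1: d²=136 > ρ²=61 → inactive
o2: d²=20 ≤ ρ²=61; F_rep = 22·(4,-2)/20² = (0.2200,-0.1100)
F = F_att + ΣF_rep = (4.2200,2.6400)
Δp = p'−p = (1.0550,0.6600); α = Δx/Fx = (211/200) / (211/50) = 1/4
check: Δy/Fy = (33/50) / (66/25) = 1/4 ✓

α = 1/4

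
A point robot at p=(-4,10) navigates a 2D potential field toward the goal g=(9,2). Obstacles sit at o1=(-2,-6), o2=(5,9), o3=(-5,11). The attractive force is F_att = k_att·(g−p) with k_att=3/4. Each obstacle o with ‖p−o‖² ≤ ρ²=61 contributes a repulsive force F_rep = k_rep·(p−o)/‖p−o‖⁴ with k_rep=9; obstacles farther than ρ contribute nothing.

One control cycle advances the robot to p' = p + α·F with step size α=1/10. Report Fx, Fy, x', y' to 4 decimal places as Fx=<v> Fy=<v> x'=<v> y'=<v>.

F_att = 3/4·(g−p) = 3/4·(13,-8) = (9.7500,-6.0000)
o1: d²=260 > ρ²=61 → inactive
o2: d²=82 > ρ²=61 → inactive
o3: d²=2 ≤ ρ²=61; F_rep = 9·(1,-1)/2² = (2.2500,-2.2500)
F = F_att + ΣF_rep = (12.0000,-8.2500)
p' = p + 1/10·F = (-2.8000,9.1750)

Fx=12.0000 Fy=-8.2500 x'=-2.8000 y'=9.1750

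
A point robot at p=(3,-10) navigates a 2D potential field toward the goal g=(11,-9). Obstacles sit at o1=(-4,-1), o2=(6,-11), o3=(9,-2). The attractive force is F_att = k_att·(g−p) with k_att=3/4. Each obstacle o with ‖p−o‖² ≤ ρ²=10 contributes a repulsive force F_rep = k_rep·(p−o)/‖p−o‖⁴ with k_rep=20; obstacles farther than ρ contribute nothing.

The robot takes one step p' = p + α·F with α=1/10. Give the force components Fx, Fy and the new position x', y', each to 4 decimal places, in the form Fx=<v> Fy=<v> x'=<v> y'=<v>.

Fx=5.4000 Fy=0.9500 x'=3.5400 y'=-9.9050

F_att = 3/4·(g−p) = 3/4·(8,1) = (6.0000,0.7500)
o1: d²=130 > ρ²=10 → inactive
o2: d²=10 ≤ ρ²=10; F_rep = 20·(-3,1)/10² = (-0.6000,0.2000)
o3: d²=100 > ρ²=10 → inactive
F = F_att + ΣF_rep = (5.4000,0.9500)
p' = p + 1/10·F = (3.5400,-9.9050)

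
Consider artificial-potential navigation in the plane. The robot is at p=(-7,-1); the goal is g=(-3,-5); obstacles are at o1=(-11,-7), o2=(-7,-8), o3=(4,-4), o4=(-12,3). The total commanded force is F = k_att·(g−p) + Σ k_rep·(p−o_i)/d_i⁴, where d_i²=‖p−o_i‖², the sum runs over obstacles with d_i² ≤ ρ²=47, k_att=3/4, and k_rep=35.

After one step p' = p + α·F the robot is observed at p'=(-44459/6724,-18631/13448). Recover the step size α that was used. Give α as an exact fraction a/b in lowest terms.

α = 1/8

F_att = 3/4·(g−p) = 3/4·(4,-4) = (3.0000,-3.0000)
o1: d²=52 > ρ²=47 → inactive
o2: d²=49 > ρ²=47 → inactive
o3: d²=130 > ρ²=47 → inactive
o4: d²=41 ≤ ρ²=47; F_rep = 35·(5,-4)/41² = (0.1041,-0.0833)
F = F_att + ΣF_rep = (3.1041,-3.0833)
Δp = p'−p = (0.3880,-0.3854); α = Δx/Fx = (2609/6724) / (5218/1681) = 1/8
check: Δy/Fy = (-5183/13448) / (-5183/1681) = 1/8 ✓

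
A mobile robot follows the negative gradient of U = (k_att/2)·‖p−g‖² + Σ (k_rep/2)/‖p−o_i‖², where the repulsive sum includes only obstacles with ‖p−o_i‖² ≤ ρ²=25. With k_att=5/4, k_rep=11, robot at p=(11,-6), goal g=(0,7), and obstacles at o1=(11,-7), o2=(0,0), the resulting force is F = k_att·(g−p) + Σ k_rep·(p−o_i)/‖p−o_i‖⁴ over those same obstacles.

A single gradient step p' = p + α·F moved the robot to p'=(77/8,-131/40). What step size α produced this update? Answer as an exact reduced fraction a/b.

α = 1/10

F_att = 5/4·(g−p) = 5/4·(-11,13) = (-13.7500,16.2500)
o1: d²=1 ≤ ρ²=25; F_rep = 11·(0,1)/1² = (0.0000,11.0000)
o2: d²=157 > ρ²=25 → inactive
F = F_att + ΣF_rep = (-13.7500,27.2500)
Δp = p'−p = (-1.3750,2.7250); α = Δx/Fx = (-11/8) / (-55/4) = 1/10
check: Δy/Fy = (109/40) / (109/4) = 1/10 ✓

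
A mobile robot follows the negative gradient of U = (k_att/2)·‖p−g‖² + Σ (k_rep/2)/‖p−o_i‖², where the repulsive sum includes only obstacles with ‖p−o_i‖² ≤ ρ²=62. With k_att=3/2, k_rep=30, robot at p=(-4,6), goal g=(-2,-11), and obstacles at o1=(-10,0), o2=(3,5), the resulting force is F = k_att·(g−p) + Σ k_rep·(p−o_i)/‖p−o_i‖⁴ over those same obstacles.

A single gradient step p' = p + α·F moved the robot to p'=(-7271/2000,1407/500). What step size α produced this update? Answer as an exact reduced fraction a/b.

F_att = 3/2·(g−p) = 3/2·(2,-17) = (3.0000,-25.5000)
o1: d²=72 > ρ²=62 → inactive
o2: d²=50 ≤ ρ²=62; F_rep = 30·(-7,1)/50² = (-0.0840,0.0120)
F = F_att + ΣF_rep = (2.9160,-25.4880)
Δp = p'−p = (0.3645,-3.1860); α = Δx/Fx = (729/2000) / (729/250) = 1/8
check: Δy/Fy = (-1593/500) / (-3186/125) = 1/8 ✓

α = 1/8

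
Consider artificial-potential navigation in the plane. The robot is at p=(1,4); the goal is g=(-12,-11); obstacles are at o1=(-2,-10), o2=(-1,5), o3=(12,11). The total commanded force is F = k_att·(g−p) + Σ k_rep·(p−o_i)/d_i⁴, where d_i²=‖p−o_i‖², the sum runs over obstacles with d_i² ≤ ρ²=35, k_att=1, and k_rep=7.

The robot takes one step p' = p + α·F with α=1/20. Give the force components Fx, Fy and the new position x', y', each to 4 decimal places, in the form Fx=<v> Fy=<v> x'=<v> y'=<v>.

F_att = 1·(g−p) = 1·(-13,-15) = (-13.0000,-15.0000)
o1: d²=205 > ρ²=35 → inactive
o2: d²=5 ≤ ρ²=35; F_rep = 7·(2,-1)/5² = (0.5600,-0.2800)
o3: d²=170 > ρ²=35 → inactive
F = F_att + ΣF_rep = (-12.4400,-15.2800)
p' = p + 1/20·F = (0.3780,3.2360)

Fx=-12.4400 Fy=-15.2800 x'=0.3780 y'=3.2360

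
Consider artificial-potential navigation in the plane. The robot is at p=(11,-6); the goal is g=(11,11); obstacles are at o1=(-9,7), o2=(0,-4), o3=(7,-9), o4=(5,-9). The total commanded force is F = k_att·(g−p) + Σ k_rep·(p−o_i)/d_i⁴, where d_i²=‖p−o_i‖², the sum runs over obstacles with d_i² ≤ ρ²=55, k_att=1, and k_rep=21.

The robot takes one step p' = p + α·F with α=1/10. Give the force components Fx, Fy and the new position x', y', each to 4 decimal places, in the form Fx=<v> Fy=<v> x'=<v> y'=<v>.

F_att = 1·(g−p) = 1·(0,17) = (0.0000,17.0000)
o1: d²=569 > ρ²=55 → inactive
o2: d²=125 > ρ²=55 → inactive
o3: d²=25 ≤ ρ²=55; F_rep = 21·(4,3)/25² = (0.1344,0.1008)
o4: d²=45 ≤ ρ²=55; F_rep = 21·(6,3)/45² = (0.0622,0.0311)
F = F_att + ΣF_rep = (0.1966,17.1319)
p' = p + 1/10·F = (11.0197,-4.2868)

Fx=0.1966 Fy=17.1319 x'=11.0197 y'=-4.2868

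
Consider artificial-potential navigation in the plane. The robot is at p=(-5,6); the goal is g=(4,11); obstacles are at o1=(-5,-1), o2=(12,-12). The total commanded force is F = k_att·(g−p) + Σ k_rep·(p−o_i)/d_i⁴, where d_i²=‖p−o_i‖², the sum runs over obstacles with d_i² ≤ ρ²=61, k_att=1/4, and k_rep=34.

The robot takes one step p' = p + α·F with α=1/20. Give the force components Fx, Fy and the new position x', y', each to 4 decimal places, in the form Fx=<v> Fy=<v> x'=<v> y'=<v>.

Fx=2.2500 Fy=1.3491 x'=-4.8875 y'=6.0675

F_att = 1/4·(g−p) = 1/4·(9,5) = (2.2500,1.2500)
o1: d²=49 ≤ ρ²=61; F_rep = 34·(0,7)/49² = (0.0000,0.0991)
o2: d²=613 > ρ²=61 → inactive
F = F_att + ΣF_rep = (2.2500,1.3491)
p' = p + 1/20·F = (-4.8875,6.0675)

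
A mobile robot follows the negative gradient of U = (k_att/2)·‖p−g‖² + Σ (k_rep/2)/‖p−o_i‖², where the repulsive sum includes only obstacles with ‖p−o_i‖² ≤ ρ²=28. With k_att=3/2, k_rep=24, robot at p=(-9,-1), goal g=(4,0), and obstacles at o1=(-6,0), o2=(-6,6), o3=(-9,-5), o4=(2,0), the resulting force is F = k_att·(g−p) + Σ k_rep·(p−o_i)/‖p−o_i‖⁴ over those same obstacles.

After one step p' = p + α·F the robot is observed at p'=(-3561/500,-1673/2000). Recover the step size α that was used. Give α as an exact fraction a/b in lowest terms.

F_att = 3/2·(g−p) = 3/2·(13,1) = (19.5000,1.5000)
o1: d²=10 ≤ ρ²=28; F_rep = 24·(-3,-1)/10² = (-0.7200,-0.2400)
o2: d²=58 > ρ²=28 → inactive
o3: d²=16 ≤ ρ²=28; F_rep = 24·(0,4)/16² = (0.0000,0.3750)
o4: d²=122 > ρ²=28 → inactive
F = F_att + ΣF_rep = (18.7800,1.6350)
Δp = p'−p = (1.8780,0.1635); α = Δx/Fx = (939/500) / (939/50) = 1/10
check: Δy/Fy = (327/2000) / (327/200) = 1/10 ✓

α = 1/10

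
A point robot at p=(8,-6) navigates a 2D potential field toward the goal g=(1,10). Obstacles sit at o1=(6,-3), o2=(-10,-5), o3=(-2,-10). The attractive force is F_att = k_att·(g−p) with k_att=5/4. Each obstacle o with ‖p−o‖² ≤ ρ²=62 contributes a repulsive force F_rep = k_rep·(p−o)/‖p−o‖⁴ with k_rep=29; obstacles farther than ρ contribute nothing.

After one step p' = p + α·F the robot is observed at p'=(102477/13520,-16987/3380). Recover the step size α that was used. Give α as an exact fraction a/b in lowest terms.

F_att = 5/4·(g−p) = 5/4·(-7,16) = (-8.7500,20.0000)
o1: d²=13 ≤ ρ²=62; F_rep = 29·(2,-3)/13² = (0.3432,-0.5148)
o2: d²=325 > ρ²=62 → inactive
o3: d²=116 > ρ²=62 → inactive
F = F_att + ΣF_rep = (-8.4068,19.4852)
Δp = p'−p = (-0.4203,0.9743); α = Δx/Fx = (-5683/13520) / (-5683/676) = 1/20
check: Δy/Fy = (3293/3380) / (3293/169) = 1/20 ✓

α = 1/20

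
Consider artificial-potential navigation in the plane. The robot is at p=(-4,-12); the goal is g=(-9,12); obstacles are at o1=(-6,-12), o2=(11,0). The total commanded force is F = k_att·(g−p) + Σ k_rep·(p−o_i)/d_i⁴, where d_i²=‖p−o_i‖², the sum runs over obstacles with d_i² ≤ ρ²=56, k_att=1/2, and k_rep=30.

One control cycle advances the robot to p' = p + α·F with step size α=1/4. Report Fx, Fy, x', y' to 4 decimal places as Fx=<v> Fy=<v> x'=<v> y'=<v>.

F_att = 1/2·(g−p) = 1/2·(-5,24) = (-2.5000,12.0000)
o1: d²=4 ≤ ρ²=56; F_rep = 30·(2,0)/4² = (3.7500,0.0000)
o2: d²=369 > ρ²=56 → inactive
F = F_att + ΣF_rep = (1.2500,12.0000)
p' = p + 1/4·F = (-3.6875,-9.0000)

Fx=1.2500 Fy=12.0000 x'=-3.6875 y'=-9.0000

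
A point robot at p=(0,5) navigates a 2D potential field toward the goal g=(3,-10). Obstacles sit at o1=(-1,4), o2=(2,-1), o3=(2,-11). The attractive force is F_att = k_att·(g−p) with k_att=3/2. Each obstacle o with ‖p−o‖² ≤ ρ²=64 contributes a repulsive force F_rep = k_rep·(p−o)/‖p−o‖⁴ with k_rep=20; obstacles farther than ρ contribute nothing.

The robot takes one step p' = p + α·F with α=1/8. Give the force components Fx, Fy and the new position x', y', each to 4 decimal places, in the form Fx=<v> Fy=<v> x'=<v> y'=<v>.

Fx=9.4750 Fy=-17.4250 x'=1.1844 y'=2.8219

F_att = 3/2·(g−p) = 3/2·(3,-15) = (4.5000,-22.5000)
o1: d²=2 ≤ ρ²=64; F_rep = 20·(1,1)/2² = (5.0000,5.0000)
o2: d²=40 ≤ ρ²=64; F_rep = 20·(-2,6)/40² = (-0.0250,0.0750)
o3: d²=260 > ρ²=64 → inactive
F = F_att + ΣF_rep = (9.4750,-17.4250)
p' = p + 1/8·F = (1.1844,2.8219)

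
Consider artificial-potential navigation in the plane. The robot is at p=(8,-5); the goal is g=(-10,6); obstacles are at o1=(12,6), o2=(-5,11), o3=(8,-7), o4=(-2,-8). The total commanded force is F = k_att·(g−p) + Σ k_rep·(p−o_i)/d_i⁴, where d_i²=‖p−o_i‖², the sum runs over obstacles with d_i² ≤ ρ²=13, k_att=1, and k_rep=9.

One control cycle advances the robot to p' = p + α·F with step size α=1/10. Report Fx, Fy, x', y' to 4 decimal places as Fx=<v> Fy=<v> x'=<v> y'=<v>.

Fx=-18.0000 Fy=12.1250 x'=6.2000 y'=-3.7875

F_att = 1·(g−p) = 1·(-18,11) = (-18.0000,11.0000)
o1: d²=137 > ρ²=13 → inactive
o2: d²=425 > ρ²=13 → inactive
o3: d²=4 ≤ ρ²=13; F_rep = 9·(0,2)/4² = (0.0000,1.1250)
o4: d²=109 > ρ²=13 → inactive
F = F_att + ΣF_rep = (-18.0000,12.1250)
p' = p + 1/10·F = (6.2000,-3.7875)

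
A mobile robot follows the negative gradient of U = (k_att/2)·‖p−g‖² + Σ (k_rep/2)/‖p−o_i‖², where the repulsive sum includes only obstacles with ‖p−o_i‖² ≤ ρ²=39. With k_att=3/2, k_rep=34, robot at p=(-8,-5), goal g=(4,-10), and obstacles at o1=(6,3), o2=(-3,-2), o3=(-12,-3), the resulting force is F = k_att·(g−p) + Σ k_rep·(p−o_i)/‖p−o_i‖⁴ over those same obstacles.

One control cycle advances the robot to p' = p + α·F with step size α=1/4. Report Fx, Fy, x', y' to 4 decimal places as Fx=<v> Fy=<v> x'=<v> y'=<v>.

Fx=18.1929 Fy=-7.7582 x'=-3.4518 y'=-6.9396

F_att = 3/2·(g−p) = 3/2·(12,-5) = (18.0000,-7.5000)
o1: d²=260 > ρ²=39 → inactive
o2: d²=34 ≤ ρ²=39; F_rep = 34·(-5,-3)/34² = (-0.1471,-0.0882)
o3: d²=20 ≤ ρ²=39; F_rep = 34·(4,-2)/20² = (0.3400,-0.1700)
F = F_att + ΣF_rep = (18.1929,-7.7582)
p' = p + 1/4·F = (-3.4518,-6.9396)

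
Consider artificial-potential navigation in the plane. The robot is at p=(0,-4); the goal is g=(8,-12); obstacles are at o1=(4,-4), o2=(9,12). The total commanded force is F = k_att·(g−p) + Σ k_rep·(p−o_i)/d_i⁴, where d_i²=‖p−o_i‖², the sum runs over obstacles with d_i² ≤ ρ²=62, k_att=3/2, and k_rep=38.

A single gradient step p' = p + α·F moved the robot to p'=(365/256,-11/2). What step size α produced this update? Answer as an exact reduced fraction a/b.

α = 1/8

F_att = 3/2·(g−p) = 3/2·(8,-8) = (12.0000,-12.0000)
o1: d²=16 ≤ ρ²=62; F_rep = 38·(-4,0)/16² = (-0.5938,0.0000)
o2: d²=337 > ρ²=62 → inactive
F = F_att + ΣF_rep = (11.4062,-12.0000)
Δp = p'−p = (1.4258,-1.5000); α = Δx/Fx = (365/256) / (365/32) = 1/8
check: Δy/Fy = (-3/2) / (-12) = 1/8 ✓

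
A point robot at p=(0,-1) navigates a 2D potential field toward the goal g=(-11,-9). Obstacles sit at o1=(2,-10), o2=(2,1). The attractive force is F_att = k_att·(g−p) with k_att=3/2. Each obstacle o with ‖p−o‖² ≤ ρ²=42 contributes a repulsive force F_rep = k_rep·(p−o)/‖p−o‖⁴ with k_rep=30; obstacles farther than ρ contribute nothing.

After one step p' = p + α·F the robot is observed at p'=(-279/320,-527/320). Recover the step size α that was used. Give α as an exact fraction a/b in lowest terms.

α = 1/20

F_att = 3/2·(g−p) = 3/2·(-11,-8) = (-16.5000,-12.0000)
o1: d²=85 > ρ²=42 → inactive
o2: d²=8 ≤ ρ²=42; F_rep = 30·(-2,-2)/8² = (-0.9375,-0.9375)
F = F_att + ΣF_rep = (-17.4375,-12.9375)
Δp = p'−p = (-0.8719,-0.6469); α = Δx/Fx = (-279/320) / (-279/16) = 1/20
check: Δy/Fy = (-207/320) / (-207/16) = 1/20 ✓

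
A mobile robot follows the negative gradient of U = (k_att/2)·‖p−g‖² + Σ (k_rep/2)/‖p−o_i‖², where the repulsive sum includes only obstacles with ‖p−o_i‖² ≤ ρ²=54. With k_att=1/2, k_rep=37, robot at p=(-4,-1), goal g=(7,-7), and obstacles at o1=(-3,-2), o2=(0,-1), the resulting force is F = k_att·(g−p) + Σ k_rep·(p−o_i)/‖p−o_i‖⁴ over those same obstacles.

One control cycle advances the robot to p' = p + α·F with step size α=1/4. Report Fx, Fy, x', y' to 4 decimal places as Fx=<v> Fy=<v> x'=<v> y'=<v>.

F_att = 1/2·(g−p) = 1/2·(11,-6) = (5.5000,-3.0000)
o1: d²=2 ≤ ρ²=54; F_rep = 37·(-1,1)/2² = (-9.2500,9.2500)
o2: d²=16 ≤ ρ²=54; F_rep = 37·(-4,0)/16² = (-0.5781,0.0000)
F = F_att + ΣF_rep = (-4.3281,6.2500)
p' = p + 1/4·F = (-5.0820,0.5625)

Fx=-4.3281 Fy=6.2500 x'=-5.0820 y'=0.5625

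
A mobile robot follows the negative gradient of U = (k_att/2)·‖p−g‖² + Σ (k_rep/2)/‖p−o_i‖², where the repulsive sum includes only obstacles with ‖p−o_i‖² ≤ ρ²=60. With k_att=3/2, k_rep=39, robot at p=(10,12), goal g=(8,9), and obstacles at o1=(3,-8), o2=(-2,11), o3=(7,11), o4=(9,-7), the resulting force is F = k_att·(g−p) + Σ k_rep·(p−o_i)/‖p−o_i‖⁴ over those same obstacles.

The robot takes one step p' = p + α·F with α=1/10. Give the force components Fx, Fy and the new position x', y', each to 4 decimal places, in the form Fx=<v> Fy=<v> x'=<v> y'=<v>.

F_att = 3/2·(g−p) = 3/2·(-2,-3) = (-3.0000,-4.5000)
o1: d²=449 > ρ²=60 → inactive
o2: d²=145 > ρ²=60 → inactive
o3: d²=10 ≤ ρ²=60; F_rep = 39·(3,1)/10² = (1.1700,0.3900)
o4: d²=362 > ρ²=60 → inactive
F = F_att + ΣF_rep = (-1.8300,-4.1100)
p' = p + 1/10·F = (9.8170,11.5890)

Fx=-1.8300 Fy=-4.1100 x'=9.8170 y'=11.5890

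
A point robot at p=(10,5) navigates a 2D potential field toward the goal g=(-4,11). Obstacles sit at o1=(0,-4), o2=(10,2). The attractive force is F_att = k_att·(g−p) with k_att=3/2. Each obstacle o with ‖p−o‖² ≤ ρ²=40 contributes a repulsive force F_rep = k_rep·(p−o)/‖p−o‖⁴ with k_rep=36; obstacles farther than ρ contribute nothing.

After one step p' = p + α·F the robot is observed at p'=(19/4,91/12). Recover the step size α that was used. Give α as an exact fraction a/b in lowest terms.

F_att = 3/2·(g−p) = 3/2·(-14,6) = (-21.0000,9.0000)
o1: d²=181 > ρ²=40 → inactive
o2: d²=9 ≤ ρ²=40; F_rep = 36·(0,3)/9² = (0.0000,1.3333)
F = F_att + ΣF_rep = (-21.0000,10.3333)
Δp = p'−p = (-5.2500,2.5833); α = Δx/Fx = (-21/4) / (-21) = 1/4
check: Δy/Fy = (31/12) / (31/3) = 1/4 ✓

α = 1/4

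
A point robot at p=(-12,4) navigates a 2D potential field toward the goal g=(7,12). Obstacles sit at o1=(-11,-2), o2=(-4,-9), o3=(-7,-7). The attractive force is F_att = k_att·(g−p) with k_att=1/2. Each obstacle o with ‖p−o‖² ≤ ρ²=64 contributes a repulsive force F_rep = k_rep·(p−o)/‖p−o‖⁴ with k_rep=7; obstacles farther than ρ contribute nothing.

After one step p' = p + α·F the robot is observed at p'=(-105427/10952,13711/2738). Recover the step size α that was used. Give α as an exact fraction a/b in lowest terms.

α = 1/4

F_att = 1/2·(g−p) = 1/2·(19,8) = (9.5000,4.0000)
o1: d²=37 ≤ ρ²=64; F_rep = 7·(-1,6)/37² = (-0.0051,0.0307)
o2: d²=233 > ρ²=64 → inactive
o3: d²=146 > ρ²=64 → inactive
F = F_att + ΣF_rep = (9.4949,4.0307)
Δp = p'−p = (2.3737,1.0077); α = Δx/Fx = (25997/10952) / (25997/2738) = 1/4
check: Δy/Fy = (2759/2738) / (5518/1369) = 1/4 ✓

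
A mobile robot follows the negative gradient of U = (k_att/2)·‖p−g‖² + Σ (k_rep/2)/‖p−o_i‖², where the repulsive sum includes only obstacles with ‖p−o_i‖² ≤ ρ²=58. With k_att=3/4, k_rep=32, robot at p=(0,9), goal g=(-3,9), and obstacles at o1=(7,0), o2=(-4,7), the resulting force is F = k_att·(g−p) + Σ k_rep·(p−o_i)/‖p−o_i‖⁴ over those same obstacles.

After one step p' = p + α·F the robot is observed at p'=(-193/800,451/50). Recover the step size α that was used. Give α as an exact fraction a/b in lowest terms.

F_att = 3/4·(g−p) = 3/4·(-3,0) = (-2.2500,0.0000)
o1: d²=130 > ρ²=58 → inactive
o2: d²=20 ≤ ρ²=58; F_rep = 32·(4,2)/20² = (0.3200,0.1600)
F = F_att + ΣF_rep = (-1.9300,0.1600)
Δp = p'−p = (-0.2412,0.0200); α = Δx/Fx = (-193/800) / (-193/100) = 1/8
check: Δy/Fy = (1/50) / (4/25) = 1/8 ✓

α = 1/8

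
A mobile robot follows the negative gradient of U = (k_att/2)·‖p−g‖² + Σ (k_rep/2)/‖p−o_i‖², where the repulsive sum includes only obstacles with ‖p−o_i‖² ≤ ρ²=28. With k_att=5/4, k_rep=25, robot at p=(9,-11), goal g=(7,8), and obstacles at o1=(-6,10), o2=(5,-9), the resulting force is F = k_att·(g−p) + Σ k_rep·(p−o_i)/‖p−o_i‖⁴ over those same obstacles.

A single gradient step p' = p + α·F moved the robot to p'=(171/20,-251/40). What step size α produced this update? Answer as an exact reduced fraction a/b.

F_att = 5/4·(g−p) = 5/4·(-2,19) = (-2.5000,23.7500)
o1: d²=666 > ρ²=28 → inactive
o2: d²=20 ≤ ρ²=28; F_rep = 25·(4,-2)/20² = (0.2500,-0.1250)
F = F_att + ΣF_rep = (-2.2500,23.6250)
Δp = p'−p = (-0.4500,4.7250); α = Δx/Fx = (-9/20) / (-9/4) = 1/5
check: Δy/Fy = (189/40) / (189/8) = 1/5 ✓

α = 1/5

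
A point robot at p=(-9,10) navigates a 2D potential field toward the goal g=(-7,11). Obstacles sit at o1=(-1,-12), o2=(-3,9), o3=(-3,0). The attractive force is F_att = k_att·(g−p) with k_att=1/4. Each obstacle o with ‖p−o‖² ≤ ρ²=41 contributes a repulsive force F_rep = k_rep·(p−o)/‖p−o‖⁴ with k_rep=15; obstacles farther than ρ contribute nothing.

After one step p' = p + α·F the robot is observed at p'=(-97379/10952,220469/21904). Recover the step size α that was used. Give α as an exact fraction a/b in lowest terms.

α = 1/4

F_att = 1/4·(g−p) = 1/4·(2,1) = (0.5000,0.2500)
o1: d²=548 > ρ²=41 → inactive
o2: d²=37 ≤ ρ²=41; F_rep = 15·(-6,1)/37² = (-0.0657,0.0110)
o3: d²=136 > ρ²=41 → inactive
F = F_att + ΣF_rep = (0.4343,0.2610)
Δp = p'−p = (0.1086,0.0652); α = Δx/Fx = (1189/10952) / (1189/2738) = 1/4
check: Δy/Fy = (1429/21904) / (1429/5476) = 1/4 ✓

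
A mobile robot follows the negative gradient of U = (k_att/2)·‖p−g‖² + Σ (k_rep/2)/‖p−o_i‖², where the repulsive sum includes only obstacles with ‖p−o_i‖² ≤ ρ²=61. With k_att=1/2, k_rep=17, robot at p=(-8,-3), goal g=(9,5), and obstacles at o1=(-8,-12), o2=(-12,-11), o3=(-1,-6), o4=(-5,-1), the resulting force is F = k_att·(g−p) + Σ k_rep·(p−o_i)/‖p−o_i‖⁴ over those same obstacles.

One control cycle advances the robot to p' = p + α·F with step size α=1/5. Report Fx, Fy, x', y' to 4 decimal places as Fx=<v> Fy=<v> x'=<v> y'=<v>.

Fx=8.1629 Fy=3.8140 x'=-6.3674 y'=-2.2372

F_att = 1/2·(g−p) = 1/2·(17,8) = (8.5000,4.0000)
o1: d²=81 > ρ²=61 → inactive
o2: d²=80 > ρ²=61 → inactive
o3: d²=58 ≤ ρ²=61; F_rep = 17·(-7,3)/58² = (-0.0354,0.0152)
o4: d²=13 ≤ ρ²=61; F_rep = 17·(-3,-2)/13² = (-0.3018,-0.2012)
F = F_att + ΣF_rep = (8.1629,3.8140)
p' = p + 1/5·F = (-6.3674,-2.2372)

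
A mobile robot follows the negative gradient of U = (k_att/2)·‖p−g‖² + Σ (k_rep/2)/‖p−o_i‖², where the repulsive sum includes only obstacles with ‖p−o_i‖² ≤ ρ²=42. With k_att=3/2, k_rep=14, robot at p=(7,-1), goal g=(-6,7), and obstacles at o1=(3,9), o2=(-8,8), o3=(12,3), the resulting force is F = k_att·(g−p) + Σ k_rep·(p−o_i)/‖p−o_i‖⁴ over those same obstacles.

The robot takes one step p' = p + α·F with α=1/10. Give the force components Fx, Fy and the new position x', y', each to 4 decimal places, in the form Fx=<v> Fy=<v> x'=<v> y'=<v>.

F_att = 3/2·(g−p) = 3/2·(-13,8) = (-19.5000,12.0000)
o1: d²=116 > ρ²=42 → inactive
o2: d²=306 > ρ²=42 → inactive
o3: d²=41 ≤ ρ²=42; F_rep = 14·(-5,-4)/41² = (-0.0416,-0.0333)
F = F_att + ΣF_rep = (-19.5416,11.9667)
p' = p + 1/10·F = (5.0458,0.1967)

Fx=-19.5416 Fy=11.9667 x'=5.0458 y'=0.1967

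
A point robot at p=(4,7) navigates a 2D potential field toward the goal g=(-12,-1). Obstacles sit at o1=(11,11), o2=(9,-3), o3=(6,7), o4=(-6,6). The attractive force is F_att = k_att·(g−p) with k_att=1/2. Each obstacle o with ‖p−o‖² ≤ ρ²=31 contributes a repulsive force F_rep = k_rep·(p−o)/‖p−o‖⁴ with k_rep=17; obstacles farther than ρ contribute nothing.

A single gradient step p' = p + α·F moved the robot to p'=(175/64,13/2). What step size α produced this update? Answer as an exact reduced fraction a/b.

F_att = 1/2·(g−p) = 1/2·(-16,-8) = (-8.0000,-4.0000)
o1: d²=65 > ρ²=31 → inactive
o2: d²=125 > ρ²=31 → inactive
o3: d²=4 ≤ ρ²=31; F_rep = 17·(-2,0)/4² = (-2.1250,0.0000)
o4: d²=101 > ρ²=31 → inactive
F = F_att + ΣF_rep = (-10.1250,-4.0000)
Δp = p'−p = (-1.2656,-0.5000); α = Δx/Fx = (-81/64) / (-81/8) = 1/8
check: Δy/Fy = (-1/2) / (-4) = 1/8 ✓

α = 1/8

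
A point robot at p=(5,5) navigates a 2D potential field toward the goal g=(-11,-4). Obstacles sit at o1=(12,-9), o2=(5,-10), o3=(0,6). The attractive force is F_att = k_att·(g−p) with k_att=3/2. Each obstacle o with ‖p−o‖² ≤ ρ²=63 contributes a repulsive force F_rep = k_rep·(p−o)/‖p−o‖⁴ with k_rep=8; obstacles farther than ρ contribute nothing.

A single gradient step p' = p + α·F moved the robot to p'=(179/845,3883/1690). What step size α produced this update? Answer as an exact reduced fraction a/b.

α = 1/5

F_att = 3/2·(g−p) = 3/2·(-16,-9) = (-24.0000,-13.5000)
o1: d²=245 > ρ²=63 → inactive
o2: d²=225 > ρ²=63 → inactive
o3: d²=26 ≤ ρ²=63; F_rep = 8·(5,-1)/26² = (0.0592,-0.0118)
F = F_att + ΣF_rep = (-23.9408,-13.5118)
Δp = p'−p = (-4.7882,-2.7024); α = Δx/Fx = (-4046/845) / (-4046/169) = 1/5
check: Δy/Fy = (-4567/1690) / (-4567/338) = 1/5 ✓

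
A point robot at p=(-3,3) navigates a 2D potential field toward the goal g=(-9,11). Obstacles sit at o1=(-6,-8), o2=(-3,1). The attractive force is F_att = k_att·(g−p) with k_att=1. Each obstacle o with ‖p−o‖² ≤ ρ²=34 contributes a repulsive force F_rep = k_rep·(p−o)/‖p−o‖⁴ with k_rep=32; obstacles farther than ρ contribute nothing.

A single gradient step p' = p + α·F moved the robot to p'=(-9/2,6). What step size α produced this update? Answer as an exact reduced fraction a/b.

α = 1/4

F_att = 1·(g−p) = 1·(-6,8) = (-6.0000,8.0000)
o1: d²=130 > ρ²=34 → inactive
o2: d²=4 ≤ ρ²=34; F_rep = 32·(0,2)/4² = (0.0000,4.0000)
F = F_att + ΣF_rep = (-6.0000,12.0000)
Δp = p'−p = (-1.5000,3.0000); α = Δx/Fx = (-3/2) / (-6) = 1/4
check: Δy/Fy = (3) / (12) = 1/4 ✓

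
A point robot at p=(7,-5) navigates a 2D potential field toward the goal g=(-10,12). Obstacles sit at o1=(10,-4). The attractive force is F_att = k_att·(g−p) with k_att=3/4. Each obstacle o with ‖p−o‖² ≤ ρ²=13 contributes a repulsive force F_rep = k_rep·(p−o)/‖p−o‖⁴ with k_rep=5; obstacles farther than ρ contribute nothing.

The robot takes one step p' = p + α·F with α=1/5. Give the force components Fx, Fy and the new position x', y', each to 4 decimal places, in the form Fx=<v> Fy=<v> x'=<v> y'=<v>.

F_att = 3/4·(g−p) = 3/4·(-17,17) = (-12.7500,12.7500)
o1: d²=10 ≤ ρ²=13; F_rep = 5·(-3,-1)/10² = (-0.1500,-0.0500)
F = F_att + ΣF_rep = (-12.9000,12.7000)
p' = p + 1/5·F = (4.4200,-2.4600)

Fx=-12.9000 Fy=12.7000 x'=4.4200 y'=-2.4600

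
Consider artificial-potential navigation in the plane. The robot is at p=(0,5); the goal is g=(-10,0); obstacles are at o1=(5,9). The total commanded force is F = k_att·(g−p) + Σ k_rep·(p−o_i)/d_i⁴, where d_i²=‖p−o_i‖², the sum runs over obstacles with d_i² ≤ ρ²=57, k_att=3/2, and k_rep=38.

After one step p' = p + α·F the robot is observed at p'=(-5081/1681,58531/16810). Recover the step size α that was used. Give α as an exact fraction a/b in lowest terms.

α = 1/5

F_att = 3/2·(g−p) = 3/2·(-10,-5) = (-15.0000,-7.5000)
o1: d²=41 ≤ ρ²=57; F_rep = 38·(-5,-4)/41² = (-0.1130,-0.0904)
F = F_att + ΣF_rep = (-15.1130,-7.5904)
Δp = p'−p = (-3.0226,-1.5181); α = Δx/Fx = (-5081/1681) / (-25405/1681) = 1/5
check: Δy/Fy = (-25519/16810) / (-25519/3362) = 1/5 ✓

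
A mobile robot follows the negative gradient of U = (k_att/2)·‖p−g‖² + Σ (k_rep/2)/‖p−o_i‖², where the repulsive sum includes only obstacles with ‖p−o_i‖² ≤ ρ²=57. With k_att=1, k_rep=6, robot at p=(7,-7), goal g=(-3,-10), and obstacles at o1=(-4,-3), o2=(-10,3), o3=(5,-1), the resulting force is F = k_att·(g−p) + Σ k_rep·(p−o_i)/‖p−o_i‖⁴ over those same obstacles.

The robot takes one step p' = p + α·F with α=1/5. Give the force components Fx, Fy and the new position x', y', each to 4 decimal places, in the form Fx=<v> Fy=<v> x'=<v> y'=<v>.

Fx=-9.9925 Fy=-3.0225 x'=5.0015 y'=-7.6045

F_att = 1·(g−p) = 1·(-10,-3) = (-10.0000,-3.0000)
o1: d²=137 > ρ²=57 → inactive
o2: d²=389 > ρ²=57 → inactive
o3: d²=40 ≤ ρ²=57; F_rep = 6·(2,-6)/40² = (0.0075,-0.0225)
F = F_att + ΣF_rep = (-9.9925,-3.0225)
p' = p + 1/5·F = (5.0015,-7.6045)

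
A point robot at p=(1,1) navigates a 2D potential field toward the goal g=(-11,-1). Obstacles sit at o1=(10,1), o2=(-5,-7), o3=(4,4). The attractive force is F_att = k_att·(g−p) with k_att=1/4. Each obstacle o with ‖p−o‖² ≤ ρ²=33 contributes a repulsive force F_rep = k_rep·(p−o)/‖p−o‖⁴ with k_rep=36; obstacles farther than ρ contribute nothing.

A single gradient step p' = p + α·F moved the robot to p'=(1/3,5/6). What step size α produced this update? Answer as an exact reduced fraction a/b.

α = 1/5

F_att = 1/4·(g−p) = 1/4·(-12,-2) = (-3.0000,-0.5000)
o1: d²=81 > ρ²=33 → inactive
o2: d²=100 > ρ²=33 → inactive
o3: d²=18 ≤ ρ²=33; F_rep = 36·(-3,-3)/18² = (-0.3333,-0.3333)
F = F_att + ΣF_rep = (-3.3333,-0.8333)
Δp = p'−p = (-0.6667,-0.1667); α = Δx/Fx = (-2/3) / (-10/3) = 1/5
check: Δy/Fy = (-1/6) / (-5/6) = 1/5 ✓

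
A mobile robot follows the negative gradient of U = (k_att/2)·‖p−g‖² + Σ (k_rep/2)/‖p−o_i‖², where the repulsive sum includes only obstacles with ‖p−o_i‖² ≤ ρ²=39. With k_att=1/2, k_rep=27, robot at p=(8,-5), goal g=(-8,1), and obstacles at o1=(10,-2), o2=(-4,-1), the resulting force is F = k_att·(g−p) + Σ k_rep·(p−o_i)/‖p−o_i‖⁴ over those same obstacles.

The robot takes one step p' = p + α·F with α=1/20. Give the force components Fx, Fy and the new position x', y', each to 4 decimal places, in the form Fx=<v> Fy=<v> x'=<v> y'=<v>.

Fx=-8.3195 Fy=2.5207 x'=7.5840 y'=-4.8740

F_att = 1/2·(g−p) = 1/2·(-16,6) = (-8.0000,3.0000)
o1: d²=13 ≤ ρ²=39; F_rep = 27·(-2,-3)/13² = (-0.3195,-0.4793)
o2: d²=160 > ρ²=39 → inactive
F = F_att + ΣF_rep = (-8.3195,2.5207)
p' = p + 1/20·F = (7.5840,-4.8740)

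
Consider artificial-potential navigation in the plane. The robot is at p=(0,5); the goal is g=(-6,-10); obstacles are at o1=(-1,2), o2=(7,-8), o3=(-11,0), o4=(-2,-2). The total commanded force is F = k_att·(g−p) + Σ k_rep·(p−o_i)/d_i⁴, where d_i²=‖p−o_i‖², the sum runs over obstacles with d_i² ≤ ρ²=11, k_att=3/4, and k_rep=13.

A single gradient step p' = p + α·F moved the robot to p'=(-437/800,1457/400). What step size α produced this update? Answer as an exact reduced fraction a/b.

F_att = 3/4·(g−p) = 3/4·(-6,-15) = (-4.5000,-11.2500)
o1: d²=10 ≤ ρ²=11; F_rep = 13·(1,3)/10² = (0.1300,0.3900)
o2: d²=218 > ρ²=11 → inactive
o3: d²=146 > ρ²=11 → inactive
o4: d²=53 > ρ²=11 → inactive
F = F_att + ΣF_rep = (-4.3700,-10.8600)
Δp = p'−p = (-0.5463,-1.3575); α = Δx/Fx = (-437/800) / (-437/100) = 1/8
check: Δy/Fy = (-543/400) / (-543/50) = 1/8 ✓

α = 1/8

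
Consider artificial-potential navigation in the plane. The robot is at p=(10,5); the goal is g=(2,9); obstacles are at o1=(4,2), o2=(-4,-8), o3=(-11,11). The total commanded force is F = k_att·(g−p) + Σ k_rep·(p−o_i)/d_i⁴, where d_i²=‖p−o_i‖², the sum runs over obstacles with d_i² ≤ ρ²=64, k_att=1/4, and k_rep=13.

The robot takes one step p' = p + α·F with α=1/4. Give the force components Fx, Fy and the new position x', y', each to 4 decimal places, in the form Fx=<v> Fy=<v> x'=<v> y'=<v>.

Fx=-1.9615 Fy=1.0193 x'=9.5096 y'=5.2548

F_att = 1/4·(g−p) = 1/4·(-8,4) = (-2.0000,1.0000)
o1: d²=45 ≤ ρ²=64; F_rep = 13·(6,3)/45² = (0.0385,0.0193)
o2: d²=365 > ρ²=64 → inactive
o3: d²=477 > ρ²=64 → inactive
F = F_att + ΣF_rep = (-1.9615,1.0193)
p' = p + 1/4·F = (9.5096,5.2548)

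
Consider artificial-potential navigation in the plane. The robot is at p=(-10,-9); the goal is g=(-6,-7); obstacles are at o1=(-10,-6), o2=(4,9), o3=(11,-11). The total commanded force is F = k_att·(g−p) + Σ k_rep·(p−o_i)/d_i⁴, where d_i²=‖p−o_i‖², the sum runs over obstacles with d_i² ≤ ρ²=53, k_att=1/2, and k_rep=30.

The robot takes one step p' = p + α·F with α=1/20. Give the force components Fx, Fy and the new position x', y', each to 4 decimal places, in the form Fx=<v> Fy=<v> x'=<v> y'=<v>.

Fx=2.0000 Fy=-0.1111 x'=-9.9000 y'=-9.0056

F_att = 1/2·(g−p) = 1/2·(4,2) = (2.0000,1.0000)
o1: d²=9 ≤ ρ²=53; F_rep = 30·(0,-3)/9² = (0.0000,-1.1111)
o2: d²=520 > ρ²=53 → inactive
o3: d²=445 > ρ²=53 → inactive
F = F_att + ΣF_rep = (2.0000,-0.1111)
p' = p + 1/20·F = (-9.9000,-9.0056)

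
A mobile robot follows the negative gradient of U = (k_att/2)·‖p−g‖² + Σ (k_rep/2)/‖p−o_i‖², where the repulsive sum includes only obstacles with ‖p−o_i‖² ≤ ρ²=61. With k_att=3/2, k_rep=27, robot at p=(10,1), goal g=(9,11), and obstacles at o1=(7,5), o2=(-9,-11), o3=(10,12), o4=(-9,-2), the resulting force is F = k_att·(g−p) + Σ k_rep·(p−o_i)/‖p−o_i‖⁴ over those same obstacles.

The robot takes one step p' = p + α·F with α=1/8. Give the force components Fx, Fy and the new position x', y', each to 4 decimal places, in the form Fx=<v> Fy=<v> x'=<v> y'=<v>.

F_att = 3/2·(g−p) = 3/2·(-1,10) = (-1.5000,15.0000)
o1: d²=25 ≤ ρ²=61; F_rep = 27·(3,-4)/25² = (0.1296,-0.1728)
o2: d²=505 > ρ²=61 → inactive
o3: d²=121 > ρ²=61 → inactive
o4: d²=370 > ρ²=61 → inactive
F = F_att + ΣF_rep = (-1.3704,14.8272)
p' = p + 1/8·F = (9.8287,2.8534)

Fx=-1.3704 Fy=14.8272 x'=9.8287 y'=2.8534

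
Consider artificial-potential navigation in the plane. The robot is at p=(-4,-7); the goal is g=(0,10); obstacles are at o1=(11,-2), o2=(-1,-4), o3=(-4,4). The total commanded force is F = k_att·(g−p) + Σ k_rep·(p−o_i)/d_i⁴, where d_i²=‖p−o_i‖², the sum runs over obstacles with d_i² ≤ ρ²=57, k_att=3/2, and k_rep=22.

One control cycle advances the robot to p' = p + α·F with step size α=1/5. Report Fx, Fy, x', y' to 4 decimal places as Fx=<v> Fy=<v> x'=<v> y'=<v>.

Fx=5.7963 Fy=25.2963 x'=-2.8407 y'=-1.9407

F_att = 3/2·(g−p) = 3/2·(4,17) = (6.0000,25.5000)
o1: d²=250 > ρ²=57 → inactive
o2: d²=18 ≤ ρ²=57; F_rep = 22·(-3,-3)/18² = (-0.2037,-0.2037)
o3: d²=121 > ρ²=57 → inactive
F = F_att + ΣF_rep = (5.7963,25.2963)
p' = p + 1/5·F = (-2.8407,-1.9407)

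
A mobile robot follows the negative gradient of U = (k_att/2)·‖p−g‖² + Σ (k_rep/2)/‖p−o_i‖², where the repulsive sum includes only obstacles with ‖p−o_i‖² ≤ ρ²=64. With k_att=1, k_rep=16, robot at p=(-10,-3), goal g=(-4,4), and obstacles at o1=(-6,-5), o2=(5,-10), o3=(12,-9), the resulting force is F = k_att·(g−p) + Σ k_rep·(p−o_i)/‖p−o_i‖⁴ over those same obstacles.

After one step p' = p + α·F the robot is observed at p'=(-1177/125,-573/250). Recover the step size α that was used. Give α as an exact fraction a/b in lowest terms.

F_att = 1·(g−p) = 1·(6,7) = (6.0000,7.0000)
o1: d²=20 ≤ ρ²=64; F_rep = 16·(-4,2)/20² = (-0.1600,0.0800)
o2: d²=274 > ρ²=64 → inactive
o3: d²=520 > ρ²=64 → inactive
F = F_att + ΣF_rep = (5.8400,7.0800)
Δp = p'−p = (0.5840,0.7080); α = Δx/Fx = (73/125) / (146/25) = 1/10
check: Δy/Fy = (177/250) / (177/25) = 1/10 ✓

α = 1/10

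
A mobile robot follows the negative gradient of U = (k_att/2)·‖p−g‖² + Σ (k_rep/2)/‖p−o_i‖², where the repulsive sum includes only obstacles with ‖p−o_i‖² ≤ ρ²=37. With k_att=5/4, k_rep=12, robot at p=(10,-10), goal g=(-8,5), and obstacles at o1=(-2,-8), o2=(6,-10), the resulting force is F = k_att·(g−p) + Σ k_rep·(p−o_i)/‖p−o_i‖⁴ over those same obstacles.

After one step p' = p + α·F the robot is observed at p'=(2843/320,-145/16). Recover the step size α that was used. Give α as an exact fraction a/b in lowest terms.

F_att = 5/4·(g−p) = 5/4·(-18,15) = (-22.5000,18.7500)
o1: d²=148 > ρ²=37 → inactive
o2: d²=16 ≤ ρ²=37; F_rep = 12·(4,0)/16² = (0.1875,0.0000)
F = F_att + ΣF_rep = (-22.3125,18.7500)
Δp = p'−p = (-1.1156,0.9375); α = Δx/Fx = (-357/320) / (-357/16) = 1/20
check: Δy/Fy = (15/16) / (75/4) = 1/20 ✓

α = 1/20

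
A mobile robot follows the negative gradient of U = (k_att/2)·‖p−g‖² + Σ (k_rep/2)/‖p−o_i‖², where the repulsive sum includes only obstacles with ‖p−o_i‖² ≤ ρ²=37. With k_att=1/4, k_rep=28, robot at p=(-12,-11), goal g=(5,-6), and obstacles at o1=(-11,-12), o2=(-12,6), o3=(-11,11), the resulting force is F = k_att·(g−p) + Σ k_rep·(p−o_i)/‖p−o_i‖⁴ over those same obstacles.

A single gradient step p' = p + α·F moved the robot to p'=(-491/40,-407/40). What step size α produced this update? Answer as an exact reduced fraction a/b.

F_att = 1/4·(g−p) = 1/4·(17,5) = (4.2500,1.2500)
o1: d²=2 ≤ ρ²=37; F_rep = 28·(-1,1)/2² = (-7.0000,7.0000)
o2: d²=289 > ρ²=37 → inactive
o3: d²=485 > ρ²=37 → inactive
F = F_att + ΣF_rep = (-2.7500,8.2500)
Δp = p'−p = (-0.2750,0.8250); α = Δx/Fx = (-11/40) / (-11/4) = 1/10
check: Δy/Fy = (33/40) / (33/4) = 1/10 ✓

α = 1/10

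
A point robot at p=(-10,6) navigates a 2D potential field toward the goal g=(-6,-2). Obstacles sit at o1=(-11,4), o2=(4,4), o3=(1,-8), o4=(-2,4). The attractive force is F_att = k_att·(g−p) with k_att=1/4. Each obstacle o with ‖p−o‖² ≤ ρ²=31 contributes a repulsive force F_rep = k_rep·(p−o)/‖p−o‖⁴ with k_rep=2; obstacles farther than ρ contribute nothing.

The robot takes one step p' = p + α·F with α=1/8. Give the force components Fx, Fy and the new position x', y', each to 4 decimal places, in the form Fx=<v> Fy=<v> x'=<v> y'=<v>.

Fx=1.0800 Fy=-1.8400 x'=-9.8650 y'=5.7700

F_att = 1/4·(g−p) = 1/4·(4,-8) = (1.0000,-2.0000)
o1: d²=5 ≤ ρ²=31; F_rep = 2·(1,2)/5² = (0.0800,0.1600)
o2: d²=200 > ρ²=31 → inactive
o3: d²=317 > ρ²=31 → inactive
o4: d²=68 > ρ²=31 → inactive
F = F_att + ΣF_rep = (1.0800,-1.8400)
p' = p + 1/8·F = (-9.8650,5.7700)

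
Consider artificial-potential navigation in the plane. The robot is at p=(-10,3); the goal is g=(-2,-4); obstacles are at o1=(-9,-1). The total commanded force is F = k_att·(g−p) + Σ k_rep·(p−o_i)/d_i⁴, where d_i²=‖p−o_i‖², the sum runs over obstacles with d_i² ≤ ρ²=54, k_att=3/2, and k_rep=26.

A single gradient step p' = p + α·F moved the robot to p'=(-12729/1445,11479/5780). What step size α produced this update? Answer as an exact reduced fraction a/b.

F_att = 3/2·(g−p) = 3/2·(8,-7) = (12.0000,-10.5000)
o1: d²=17 ≤ ρ²=54; F_rep = 26·(-1,4)/17² = (-0.0900,0.3599)
F = F_att + ΣF_rep = (11.9100,-10.1401)
Δp = p'−p = (1.1910,-1.0140); α = Δx/Fx = (1721/1445) / (3442/289) = 1/10
check: Δy/Fy = (-5861/5780) / (-5861/578) = 1/10 ✓

α = 1/10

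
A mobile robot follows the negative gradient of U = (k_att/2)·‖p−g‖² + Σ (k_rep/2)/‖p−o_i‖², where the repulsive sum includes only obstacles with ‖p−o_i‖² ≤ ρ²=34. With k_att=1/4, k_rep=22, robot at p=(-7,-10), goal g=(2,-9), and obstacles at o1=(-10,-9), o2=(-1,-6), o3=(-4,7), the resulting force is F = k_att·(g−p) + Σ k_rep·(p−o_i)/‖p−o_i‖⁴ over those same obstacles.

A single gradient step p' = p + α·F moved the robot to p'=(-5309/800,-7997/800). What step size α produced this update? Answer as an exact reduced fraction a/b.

α = 1/8

F_att = 1/4·(g−p) = 1/4·(9,1) = (2.2500,0.2500)
o1: d²=10 ≤ ρ²=34; F_rep = 22·(3,-1)/10² = (0.6600,-0.2200)
o2: d²=52 > ρ²=34 → inactive
o3: d²=298 > ρ²=34 → inactive
F = F_att + ΣF_rep = (2.9100,0.0300)
Δp = p'−p = (0.3638,0.0037); α = Δx/Fx = (291/800) / (291/100) = 1/8
check: Δy/Fy = (3/800) / (3/100) = 1/8 ✓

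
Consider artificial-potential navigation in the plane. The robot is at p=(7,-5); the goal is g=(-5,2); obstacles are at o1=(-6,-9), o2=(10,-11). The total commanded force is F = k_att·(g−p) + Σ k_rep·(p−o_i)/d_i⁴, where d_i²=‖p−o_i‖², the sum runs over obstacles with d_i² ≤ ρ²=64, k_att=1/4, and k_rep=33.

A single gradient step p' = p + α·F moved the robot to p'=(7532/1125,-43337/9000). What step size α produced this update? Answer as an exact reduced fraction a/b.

F_att = 1/4·(g−p) = 1/4·(-12,7) = (-3.0000,1.7500)
o1: d²=185 > ρ²=64 → inactive
o2: d²=45 ≤ ρ²=64; F_rep = 33·(-3,6)/45² = (-0.0489,0.0978)
F = F_att + ΣF_rep = (-3.0489,1.8478)
Δp = p'−p = (-0.3049,0.1848); α = Δx/Fx = (-343/1125) / (-686/225) = 1/10
check: Δy/Fy = (1663/9000) / (1663/900) = 1/10 ✓

α = 1/10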